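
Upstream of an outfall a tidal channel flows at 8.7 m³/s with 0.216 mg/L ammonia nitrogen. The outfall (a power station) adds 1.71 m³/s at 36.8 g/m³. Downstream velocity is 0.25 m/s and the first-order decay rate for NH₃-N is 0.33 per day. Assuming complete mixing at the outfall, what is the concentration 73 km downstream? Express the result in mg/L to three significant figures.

2.04 mg/L

After complete mixing, C₀ = (1.71·36.8 + 8.7·0.216) / 10.41 = 6.225 mg/L.
Travel time t = 7.3e+04 m / 0.25 m/s = 2.92e+05 s = 3.38 d.
C = 6.225·exp(−0.33·3.38) = 6.225·0.3278 = 2.041 mg/L.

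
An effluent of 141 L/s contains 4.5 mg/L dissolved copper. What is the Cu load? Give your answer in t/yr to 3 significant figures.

20.0 t/yr

141 L/s = 0.141 m³/s.
Mass flux = Q·C = 0.141 m³/s × 4.5 g/m³ = 0.6345 g/s.
= 0.6345 g/s × 31.56 = 20.02 t/yr.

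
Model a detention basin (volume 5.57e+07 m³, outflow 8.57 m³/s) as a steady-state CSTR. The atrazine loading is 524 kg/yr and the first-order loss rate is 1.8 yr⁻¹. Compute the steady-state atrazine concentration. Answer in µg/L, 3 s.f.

1.41 µg/L

Outflow Q = 8.57 m³/s × 3.156e+07 s/yr = 2.704e+08 m³/yr.
Steady-state CSTR mass balance: W = Q·C + k·V·C, so C = W/(Q + kV).
Q + kV = 2.704e+08 + 1.8·5.57e+07 = 3.707e+08 m³/yr.
C = 524/3.707e+08 = 1.414e-06 kg/m³ = 0.001414 mg/L = 1.414 µg/L.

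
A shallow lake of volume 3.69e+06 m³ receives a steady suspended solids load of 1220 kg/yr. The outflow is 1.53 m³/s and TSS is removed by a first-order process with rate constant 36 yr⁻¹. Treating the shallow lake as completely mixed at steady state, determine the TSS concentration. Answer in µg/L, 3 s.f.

6.74 µg/L

Outflow Q = 1.53 m³/s × 3.156e+07 s/yr = 4.828e+07 m³/yr.
Steady-state CSTR mass balance: W = Q·C + k·V·C, so C = W/(Q + kV).
Q + kV = 4.828e+07 + 36·3.69e+06 = 1.811e+08 m³/yr.
C = 1220/1.811e+08 = 6.736e-06 kg/m³ = 0.006736 mg/L = 6.736 µg/L.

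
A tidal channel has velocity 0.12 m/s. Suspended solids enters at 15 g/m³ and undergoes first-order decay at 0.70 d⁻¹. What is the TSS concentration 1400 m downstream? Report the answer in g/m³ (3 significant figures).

Travel time t = 1400 m / 0.12 m/s = 1400/0.12 = 1.167e+04 s = 0.135 d.
First-order decay: C = 15·exp(−0.70·0.135) = 15·0.9098 = 13.65 g/m³.

13.6 g/m³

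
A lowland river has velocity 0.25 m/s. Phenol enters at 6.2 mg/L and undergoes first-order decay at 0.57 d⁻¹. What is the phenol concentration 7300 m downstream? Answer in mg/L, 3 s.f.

Travel time t = 7300 m / 0.25 m/s = 7300/0.25 = 2.92e+04 s = 0.338 d.
First-order decay: C = 6.2·exp(−0.57·0.338) = 6.2·0.8248 = 5.114 mg/L.

5.11 mg/L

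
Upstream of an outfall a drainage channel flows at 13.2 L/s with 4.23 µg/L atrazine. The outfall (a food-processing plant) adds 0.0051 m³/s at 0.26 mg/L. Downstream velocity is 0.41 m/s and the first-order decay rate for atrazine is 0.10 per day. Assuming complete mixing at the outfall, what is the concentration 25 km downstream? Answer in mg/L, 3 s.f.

0.0704 mg/L

13.2 L/s = 0.0132 m³/s.
4.23 µg/L = 0.00423 mg/L.
After complete mixing, C₀ = (0.0051·0.26 + 0.0132·0.00423) / 0.0183 = 0.07551 mg/L.
Travel time t = 2.5e+04 m / 0.41 m/s = 6.098e+04 s = 0.7057 d.
C = 0.07551·exp(−0.10·0.7057) = 0.07551·0.9319 = 0.07036 mg/L.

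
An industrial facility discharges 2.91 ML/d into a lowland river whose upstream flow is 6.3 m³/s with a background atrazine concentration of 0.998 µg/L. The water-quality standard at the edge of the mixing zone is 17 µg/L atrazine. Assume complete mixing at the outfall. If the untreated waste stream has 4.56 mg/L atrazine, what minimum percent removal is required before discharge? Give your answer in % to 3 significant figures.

34.0 %

2.91 ML/d = 0.03368 m³/s.
0.998 µg/L = 0.000998 mg/L.
17 µg/L = 0.017 mg/L.
Mass balance: 0.017·6.334 = 0.03368·Cₑ + 6.3·0.000998.
Cₑ = (0.1077 − 0.006287) / 0.03368 = 3.01 mg/L.
Required removal = 1 − 3.01/4.56 = 33.99 %.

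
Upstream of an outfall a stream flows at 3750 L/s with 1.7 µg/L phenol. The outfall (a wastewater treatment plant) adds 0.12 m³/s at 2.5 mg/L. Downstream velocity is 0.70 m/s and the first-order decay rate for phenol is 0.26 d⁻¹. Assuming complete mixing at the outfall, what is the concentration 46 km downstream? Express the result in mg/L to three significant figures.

0.0650 mg/L

3750 L/s = 3.75 m³/s.
1.7 µg/L = 0.0017 mg/L.
After complete mixing, C₀ = (0.12·2.5 + 3.75·0.0017) / 3.87 = 0.07917 mg/L.
Travel time t = 4.6e+04 m / 0.70 m/s = 6.571e+04 s = 0.7606 d.
C = 0.07917·exp(−0.26·0.7606) = 0.07917·0.8206 = 0.06496 mg/L.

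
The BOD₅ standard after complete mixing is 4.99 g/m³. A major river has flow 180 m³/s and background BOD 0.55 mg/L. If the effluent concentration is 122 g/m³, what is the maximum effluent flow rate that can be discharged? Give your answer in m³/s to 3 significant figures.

Mass balance at complete mixing: C_std·(Q_w + Q_r) = Q_w·C_e + Q_r·C_b.
Rearranging, Q_w = Q_r·(C_std − C_b)/(C_e − C_std) = 180·(4.99 − 0.55) / (122 − 4.99) = 6.83 m³/s.

6.83 m³/s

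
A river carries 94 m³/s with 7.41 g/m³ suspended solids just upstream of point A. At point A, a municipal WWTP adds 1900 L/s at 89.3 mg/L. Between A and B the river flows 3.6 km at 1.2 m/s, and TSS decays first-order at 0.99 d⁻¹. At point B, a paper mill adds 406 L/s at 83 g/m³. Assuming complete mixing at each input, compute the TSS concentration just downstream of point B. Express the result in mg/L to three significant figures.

9.04 mg/L

1900 L/s = 1.9 m³/s.
After input A: C = (94·7.41 + 1.9·89.3) / 95.9 = 9.032 mg/L.
Over the 3.6 km reach to input B (t = 3000 s = 0.03472 d), decay gives C = 9.032·exp(−0.99·0.03472) = 8.727 mg/L.
406 L/s = 0.406 m³/s.
After input B: C = (95.9·8.727 + 0.406·83) / 96.31 = 9.04 mg/L.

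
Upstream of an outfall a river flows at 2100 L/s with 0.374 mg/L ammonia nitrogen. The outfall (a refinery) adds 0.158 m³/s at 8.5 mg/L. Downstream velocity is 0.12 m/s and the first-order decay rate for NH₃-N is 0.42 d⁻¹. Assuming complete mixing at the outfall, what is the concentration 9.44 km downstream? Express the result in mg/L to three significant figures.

0.643 mg/L

2100 L/s = 2.1 m³/s.
After complete mixing, C₀ = (0.158·8.5 + 2.1·0.374) / 2.258 = 0.9426 mg/L.
Travel time t = 9440 m / 0.12 m/s = 7.867e+04 s = 0.9105 d.
C = 0.9426·exp(−0.42·0.9105) = 0.9426·0.6822 = 0.6431 mg/L.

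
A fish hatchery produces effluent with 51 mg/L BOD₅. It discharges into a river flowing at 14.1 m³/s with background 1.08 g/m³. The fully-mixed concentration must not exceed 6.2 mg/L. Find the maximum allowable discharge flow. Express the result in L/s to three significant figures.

Mass balance at complete mixing: C_std·(Q_w + Q_r) = Q_w·C_e + Q_r·C_b.
Rearranging, Q_w = Q_r·(C_std − C_b)/(C_e − C_std) = 14.1·(6.2 − 1.08) / (51 − 6.2) = 1.611 m³/s.
= 1611 L/s.

1610 L/s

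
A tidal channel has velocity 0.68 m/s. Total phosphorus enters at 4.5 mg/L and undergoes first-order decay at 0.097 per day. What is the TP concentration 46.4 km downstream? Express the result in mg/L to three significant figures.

Travel time t = 46.4 km / 0.68 m/s = 4.64e+04/0.68 = 6.824e+04 s = 0.7898 d.
First-order decay: C = 4.5·exp(−0.097·0.7898) = 4.5·0.9263 = 4.168 mg/L.

4.17 mg/L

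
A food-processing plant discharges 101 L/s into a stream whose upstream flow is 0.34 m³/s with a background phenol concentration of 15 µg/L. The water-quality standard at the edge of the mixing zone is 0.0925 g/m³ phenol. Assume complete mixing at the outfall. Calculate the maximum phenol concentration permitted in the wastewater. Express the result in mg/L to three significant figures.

0.353 mg/L

101 L/s = 0.101 m³/s.
15 µg/L = 0.015 mg/L.
Mass balance: 0.0925·0.441 = 0.101·Cₑ + 0.34·0.015.
Cₑ = (0.04079 − 0.0051) / 0.101 = 0.3534 mg/L.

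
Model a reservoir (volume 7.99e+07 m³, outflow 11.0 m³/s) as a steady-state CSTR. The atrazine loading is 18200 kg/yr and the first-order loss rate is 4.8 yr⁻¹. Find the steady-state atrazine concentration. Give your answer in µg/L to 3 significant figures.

24.9 µg/L

Outflow Q = 11.0 m³/s × 3.156e+07 s/yr = 3.471e+08 m³/yr.
Steady-state CSTR mass balance: W = Q·C + k·V·C, so C = W/(Q + kV).
Q + kV = 3.471e+08 + 4.8·7.99e+07 = 7.307e+08 m³/yr.
C = 18200/7.307e+08 = 2.491e-05 kg/m³ = 0.02491 mg/L = 24.91 µg/L.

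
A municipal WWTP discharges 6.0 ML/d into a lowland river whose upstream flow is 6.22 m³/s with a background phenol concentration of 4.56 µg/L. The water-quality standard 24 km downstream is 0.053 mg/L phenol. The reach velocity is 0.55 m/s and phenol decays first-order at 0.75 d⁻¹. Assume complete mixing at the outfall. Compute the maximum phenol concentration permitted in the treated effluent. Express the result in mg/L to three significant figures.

6.60 mg/L

6.0 ML/d = 0.06944 m³/s.
4.56 µg/L = 0.00456 mg/L.
Travel time to the compliance point: t = 2.4e+04/0.55 = 4.364e+04 s = 0.5051 d; decay factor exp(−0.75·0.5051) = 0.6847.
So the concentration just after mixing may be at most 0.053/0.6847 = 0.07741 mg/L.
Mass balance: 0.07741·6.289 = 0.06944·Cₑ + 6.22·0.00456.
Cₑ = (0.4868 − 0.02836) / 0.06944 = 6.602 mg/L.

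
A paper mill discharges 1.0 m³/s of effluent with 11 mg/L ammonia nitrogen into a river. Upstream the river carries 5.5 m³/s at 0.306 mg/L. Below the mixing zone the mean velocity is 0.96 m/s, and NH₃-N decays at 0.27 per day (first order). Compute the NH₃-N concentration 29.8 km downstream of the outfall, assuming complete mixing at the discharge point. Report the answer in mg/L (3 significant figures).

1.77 mg/L

After complete mixing, C₀ = (1·11 + 5.5·0.306) / 6.5 = 1.951 mg/L.
Travel time t = 2.98e+04 m / 0.96 m/s = 3.104e+04 s = 0.3593 d.
C = 1.951·exp(−0.27·0.3593) = 1.951·0.9076 = 1.771 mg/L.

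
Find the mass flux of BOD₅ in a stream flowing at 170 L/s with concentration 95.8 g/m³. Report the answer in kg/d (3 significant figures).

170 L/s = 0.17 m³/s.
Mass flux = Q·C = 0.17 m³/s × 95.8 g/m³ = 16.29 g/s.
= 16.29 g/s × 86.4 = 1407 kg/d.

1410 kg/d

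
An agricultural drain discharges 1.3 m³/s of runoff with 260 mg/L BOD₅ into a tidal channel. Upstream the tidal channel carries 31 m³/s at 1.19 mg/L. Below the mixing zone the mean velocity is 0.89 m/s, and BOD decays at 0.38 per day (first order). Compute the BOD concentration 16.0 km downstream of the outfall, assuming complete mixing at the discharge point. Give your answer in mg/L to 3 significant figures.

After complete mixing, C₀ = (1.3·260 + 31·1.19) / 32.3 = 11.61 mg/L.
Travel time t = 1.6e+04 m / 0.89 m/s = 1.798e+04 s = 0.2081 d.
C = 11.61·exp(−0.38·0.2081) = 11.61·0.924 = 10.72 mg/L.

10.7 mg/L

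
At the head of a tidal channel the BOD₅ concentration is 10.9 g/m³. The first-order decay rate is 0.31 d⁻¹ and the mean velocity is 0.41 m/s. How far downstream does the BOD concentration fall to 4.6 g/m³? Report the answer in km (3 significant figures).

From C = C₀·e^(−kt), t = ln(C₀/C)/k = ln(10.9/4.6)/0.31 = 0.8627/0.31 = 2.783 d.
Distance = v·t = 0.41 m/s × 2.404e+05 s = 9.858e+04 m = 98.58 km.

98.6 km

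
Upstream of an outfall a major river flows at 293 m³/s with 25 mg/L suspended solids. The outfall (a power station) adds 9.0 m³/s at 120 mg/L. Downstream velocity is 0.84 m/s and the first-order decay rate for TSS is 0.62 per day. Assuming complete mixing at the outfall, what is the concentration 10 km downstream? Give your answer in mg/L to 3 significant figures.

25.6 mg/L

After complete mixing, C₀ = (9·120 + 293·25) / 302 = 27.83 mg/L.
Travel time t = 1e+04 m / 0.84 m/s = 1.19e+04 s = 0.1378 d.
C = 27.83·exp(−0.62·0.1378) = 27.83·0.9181 = 25.55 mg/L.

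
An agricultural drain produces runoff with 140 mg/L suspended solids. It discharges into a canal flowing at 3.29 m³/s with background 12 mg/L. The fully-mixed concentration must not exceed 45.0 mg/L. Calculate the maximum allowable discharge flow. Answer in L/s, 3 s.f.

Mass balance at complete mixing: C_std·(Q_w + Q_r) = Q_w·C_e + Q_r·C_b.
Rearranging, Q_w = Q_r·(C_std − C_b)/(C_e − C_std) = 3.29·(45 − 12) / (140 − 45) = 1.143 m³/s.
= 1143 L/s.

1140 L/s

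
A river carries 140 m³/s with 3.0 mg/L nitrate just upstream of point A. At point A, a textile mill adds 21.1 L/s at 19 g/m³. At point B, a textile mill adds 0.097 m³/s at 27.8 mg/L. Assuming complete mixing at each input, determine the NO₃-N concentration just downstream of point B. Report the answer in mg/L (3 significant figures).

3.02 mg/L

21.1 L/s = 0.0211 m³/s.
After input A: C = (140·3 + 0.0211·19) / 140 = 3.002 mg/L.
After input B: C = (140·3.002 + 0.097·27.8) / 140.1 = 3.02 mg/L.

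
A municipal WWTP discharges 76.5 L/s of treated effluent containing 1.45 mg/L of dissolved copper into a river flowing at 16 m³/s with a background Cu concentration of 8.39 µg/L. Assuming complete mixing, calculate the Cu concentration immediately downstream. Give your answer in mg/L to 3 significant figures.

0.0152 mg/L

76.5 L/s = 0.0765 m³/s.
8.39 µg/L = 0.00839 mg/L.
Flow-weighted mixing gives C = (0.0765·1.45 + 16·0.00839) / (0.0765 + 16) = 0.2452/16.08 = 0.01525 mg/L.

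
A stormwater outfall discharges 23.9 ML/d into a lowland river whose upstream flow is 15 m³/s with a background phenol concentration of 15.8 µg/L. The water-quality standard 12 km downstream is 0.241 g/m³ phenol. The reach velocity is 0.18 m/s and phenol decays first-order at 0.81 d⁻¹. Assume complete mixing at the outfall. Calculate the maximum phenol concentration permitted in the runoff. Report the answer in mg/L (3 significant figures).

23.9 ML/d = 0.2766 m³/s.
15.8 µg/L = 0.0158 mg/L.
Travel time to the compliance point: t = 1.2e+04/0.18 = 6.667e+04 s = 0.7716 d; decay factor exp(−0.81·0.7716) = 0.5353.
So the concentration just after mixing may be at most 0.241/0.5353 = 0.4502 mg/L.
Mass balance: 0.4502·15.28 = 0.2766·Cₑ + 15·0.0158.
Cₑ = (6.878 − 0.237) / 0.2766 = 24.01 mg/L.

24.0 mg/L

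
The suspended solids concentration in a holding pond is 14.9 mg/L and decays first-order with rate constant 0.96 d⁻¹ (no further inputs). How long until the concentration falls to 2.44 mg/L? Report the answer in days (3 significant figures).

1.88 d

t = ln(C₀/C)/k = ln(14.9/2.44)/0.96 = 1.809/0.96 = 1.885 d.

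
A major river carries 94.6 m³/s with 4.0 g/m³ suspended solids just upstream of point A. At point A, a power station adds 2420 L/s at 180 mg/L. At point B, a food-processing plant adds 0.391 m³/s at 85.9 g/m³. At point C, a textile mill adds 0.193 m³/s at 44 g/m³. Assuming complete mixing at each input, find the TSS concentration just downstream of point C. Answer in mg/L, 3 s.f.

2420 L/s = 2.42 m³/s.
After input A: C = (94.6·4 + 2.42·180) / 97.02 = 8.39 mg/L.
After input B: C = (97.02·8.39 + 0.391·85.9) / 97.41 = 8.701 mg/L.
After input C: C = (97.41·8.701 + 0.193·44) / 97.6 = 8.771 mg/L.

8.77 mg/L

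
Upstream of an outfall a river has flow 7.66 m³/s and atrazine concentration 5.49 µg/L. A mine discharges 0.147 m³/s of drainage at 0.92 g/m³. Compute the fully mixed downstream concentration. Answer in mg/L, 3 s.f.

0.0227 mg/L

5.49 µg/L = 0.00549 mg/L.
By mass balance at complete mixing, C = (0.147·0.92 + 7.66·0.00549) / (0.147 + 7.66) = 0.1773/7.807 = 0.02271 mg/L.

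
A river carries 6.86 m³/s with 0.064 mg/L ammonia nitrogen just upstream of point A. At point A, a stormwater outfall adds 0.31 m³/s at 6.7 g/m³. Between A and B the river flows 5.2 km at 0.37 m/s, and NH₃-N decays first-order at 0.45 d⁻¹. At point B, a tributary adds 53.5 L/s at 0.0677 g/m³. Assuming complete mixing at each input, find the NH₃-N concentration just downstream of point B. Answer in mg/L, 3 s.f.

After input A: C = (6.86·0.064 + 0.31·6.7) / 7.17 = 0.3509 mg/L.
Over the 5.2 km reach to input B (t = 1.405e+04 s = 0.1627 d), decay gives C = 0.3509·exp(−0.45·0.1627) = 0.3261 mg/L.
53.5 L/s = 0.0535 m³/s.
After input B: C = (7.17·0.3261 + 0.0535·0.0677) / 7.223 = 0.3242 mg/L.

0.324 mg/L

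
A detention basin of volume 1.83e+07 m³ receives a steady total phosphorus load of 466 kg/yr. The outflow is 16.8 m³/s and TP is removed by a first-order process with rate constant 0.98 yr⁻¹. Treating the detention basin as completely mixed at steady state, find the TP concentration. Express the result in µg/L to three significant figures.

0.850 µg/L

Outflow Q = 16.8 m³/s × 3.156e+07 s/yr = 5.302e+08 m³/yr.
Steady-state CSTR mass balance: W = Q·C + k·V·C, so C = W/(Q + kV).
Q + kV = 5.302e+08 + 0.98·1.83e+07 = 5.481e+08 m³/yr.
C = 466/5.481e+08 = 8.502e-07 kg/m³ = 0.0008502 mg/L = 0.8502 µg/L.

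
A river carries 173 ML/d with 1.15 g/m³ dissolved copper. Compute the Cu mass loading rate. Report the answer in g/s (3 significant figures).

2.30 g/s

173 ML/d = 2.002 m³/s.
Mass flux = Q·C = 2.002 m³/s × 1.15 g/m³ = 2.303 g/s.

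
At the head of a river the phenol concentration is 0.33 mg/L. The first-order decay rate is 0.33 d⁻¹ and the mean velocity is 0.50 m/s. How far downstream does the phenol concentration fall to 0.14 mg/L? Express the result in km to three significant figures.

112 km

From C = C₀·e^(−kt), t = ln(C₀/C)/k = ln(0.33/0.14)/0.33 = 0.8575/0.33 = 2.598 d.
Distance = v·t = 0.50 m/s × 2.245e+05 s = 1.122e+05 m = 112.2 km.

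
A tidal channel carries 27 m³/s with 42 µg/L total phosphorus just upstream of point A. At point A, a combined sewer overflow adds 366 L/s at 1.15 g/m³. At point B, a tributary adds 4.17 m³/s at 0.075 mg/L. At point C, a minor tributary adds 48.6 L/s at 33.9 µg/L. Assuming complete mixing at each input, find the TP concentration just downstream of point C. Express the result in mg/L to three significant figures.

0.0592 mg/L

42 µg/L = 0.042 mg/L.
366 L/s = 0.366 m³/s.
After input A: C = (27·0.042 + 0.366·1.15) / 27.37 = 0.05682 mg/L.
After input B: C = (27.37·0.05682 + 4.17·0.075) / 31.54 = 0.05922 mg/L.
48.6 L/s = 0.0486 m³/s.
33.9 µg/L = 0.0339 mg/L.
After input C: C = (31.54·0.05922 + 0.0486·0.0339) / 31.58 = 0.05918 mg/L.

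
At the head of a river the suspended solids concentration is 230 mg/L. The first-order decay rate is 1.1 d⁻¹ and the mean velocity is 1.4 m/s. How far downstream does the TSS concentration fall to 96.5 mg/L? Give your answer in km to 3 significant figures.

95.5 km

From C = C₀·e^(−kt), t = ln(C₀/C)/k = ln(230/96.5)/1.1 = 0.8685/1.1 = 0.7896 d.
Distance = v·t = 1.4 m/s × 6.822e+04 s = 9.551e+04 m = 95.51 km.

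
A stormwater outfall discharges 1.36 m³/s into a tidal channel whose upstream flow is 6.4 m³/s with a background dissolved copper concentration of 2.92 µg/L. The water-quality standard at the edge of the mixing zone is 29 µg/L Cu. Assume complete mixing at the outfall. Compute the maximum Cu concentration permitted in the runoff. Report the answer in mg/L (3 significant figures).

0.152 mg/L

2.92 µg/L = 0.00292 mg/L.
29 µg/L = 0.029 mg/L.
Mass balance: 0.029·7.76 = 1.36·Cₑ + 6.4·0.00292.
Cₑ = (0.225 − 0.01869) / 1.36 = 0.1517 mg/L.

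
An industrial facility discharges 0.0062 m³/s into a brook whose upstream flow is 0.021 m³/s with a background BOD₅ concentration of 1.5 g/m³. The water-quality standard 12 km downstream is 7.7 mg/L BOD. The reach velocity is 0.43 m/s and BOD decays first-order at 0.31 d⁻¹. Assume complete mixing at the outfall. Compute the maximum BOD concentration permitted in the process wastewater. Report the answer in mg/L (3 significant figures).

32.3 mg/L

Travel time to the compliance point: t = 1.2e+04/0.43 = 2.791e+04 s = 0.323 d; decay factor exp(−0.31·0.323) = 0.9047.
So the concentration just after mixing may be at most 7.7/0.9047 = 8.511 mg/L.
Mass balance: 8.511·0.0272 = 0.0062·Cₑ + 0.021·1.5.
Cₑ = (0.2315 − 0.0315) / 0.0062 = 32.26 mg/L.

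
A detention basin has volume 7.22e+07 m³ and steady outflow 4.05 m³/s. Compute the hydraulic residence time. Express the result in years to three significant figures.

0.565 yr

Q = 4.05 m³/s × 3.156e+07 s/yr = 1.278e+08 m³/yr.
Hydraulic residence time τ = V/Q = 7.22e+07/1.278e+08 = 0.5649 yr.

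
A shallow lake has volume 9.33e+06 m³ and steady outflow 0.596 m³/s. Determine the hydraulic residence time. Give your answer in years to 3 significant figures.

0.496 yr

Q = 0.596 m³/s × 3.156e+07 s/yr = 1.881e+07 m³/yr.
Hydraulic residence time τ = V/Q = 9.33e+06/1.881e+07 = 0.4961 yr.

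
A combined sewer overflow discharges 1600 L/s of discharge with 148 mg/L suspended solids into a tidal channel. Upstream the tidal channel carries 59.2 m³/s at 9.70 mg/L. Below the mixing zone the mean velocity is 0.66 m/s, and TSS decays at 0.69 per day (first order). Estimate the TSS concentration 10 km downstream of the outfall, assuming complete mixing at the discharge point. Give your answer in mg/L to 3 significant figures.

1600 L/s = 1.6 m³/s.
After complete mixing, C₀ = (1.6·148 + 59.2·9.7) / 60.8 = 13.34 mg/L.
Travel time t = 1e+04 m / 0.66 m/s = 1.515e+04 s = 0.1754 d.
C = 13.34·exp(−0.69·0.1754) = 13.34·0.886 = 11.82 mg/L.

11.8 mg/L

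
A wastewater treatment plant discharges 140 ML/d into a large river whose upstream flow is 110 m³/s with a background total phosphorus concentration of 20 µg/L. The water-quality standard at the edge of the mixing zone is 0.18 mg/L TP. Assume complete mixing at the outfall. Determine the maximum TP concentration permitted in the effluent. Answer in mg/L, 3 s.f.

11.0 mg/L

140 ML/d = 1.62 m³/s.
20 µg/L = 0.02 mg/L.
Mass balance: 0.18·111.6 = 1.62·Cₑ + 110·0.02.
Cₑ = (20.09 − 2.2) / 1.62 = 11.04 mg/L.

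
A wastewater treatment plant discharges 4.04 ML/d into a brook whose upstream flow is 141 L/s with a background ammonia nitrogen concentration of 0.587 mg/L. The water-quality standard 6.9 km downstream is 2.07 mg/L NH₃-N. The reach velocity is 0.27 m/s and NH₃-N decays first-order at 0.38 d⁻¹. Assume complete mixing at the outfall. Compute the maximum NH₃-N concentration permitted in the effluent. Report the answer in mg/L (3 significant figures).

7.53 mg/L

4.04 ML/d = 0.04676 m³/s.
141 L/s = 0.141 m³/s.
Travel time to the compliance point: t = 6900/0.27 = 2.556e+04 s = 0.2958 d; decay factor exp(−0.38·0.2958) = 0.8937.
So the concentration just after mixing may be at most 2.07/0.8937 = 2.316 mg/L.
Mass balance: 2.316·0.1878 = 0.04676·Cₑ + 0.141·0.587.
Cₑ = (0.4349 − 0.08277) / 0.04676 = 7.531 mg/L.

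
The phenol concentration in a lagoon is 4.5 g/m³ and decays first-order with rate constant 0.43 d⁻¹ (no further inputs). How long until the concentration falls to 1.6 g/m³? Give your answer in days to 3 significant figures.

2.40 d

t = ln(C₀/C)/k = ln(4.5/1.6)/0.43 = 1.034/0.43 = 2.405 d.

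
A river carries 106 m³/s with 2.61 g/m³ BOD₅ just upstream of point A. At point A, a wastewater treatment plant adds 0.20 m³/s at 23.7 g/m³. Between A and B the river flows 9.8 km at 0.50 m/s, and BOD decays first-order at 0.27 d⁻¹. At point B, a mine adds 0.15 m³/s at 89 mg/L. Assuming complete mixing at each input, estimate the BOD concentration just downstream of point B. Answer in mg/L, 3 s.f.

After input A: C = (106·2.61 + 0.2·23.7) / 106.2 = 2.65 mg/L.
Over the 9.8 km reach to input B (t = 1.96e+04 s = 0.2269 d), decay gives C = 2.65·exp(−0.27·0.2269) = 2.492 mg/L.
After input B: C = (106.2·2.492 + 0.15·89) / 106.4 = 2.614 mg/L.

2.61 mg/L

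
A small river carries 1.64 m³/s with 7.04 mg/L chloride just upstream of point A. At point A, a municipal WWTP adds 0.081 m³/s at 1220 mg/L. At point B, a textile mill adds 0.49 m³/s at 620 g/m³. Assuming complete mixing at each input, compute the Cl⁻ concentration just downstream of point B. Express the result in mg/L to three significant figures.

187 mg/L

After input A: C = (1.64·7.04 + 0.081·1220) / 1.721 = 64.13 mg/L.
After input B: C = (1.721·64.13 + 0.49·620) / 2.211 = 187.3 mg/L.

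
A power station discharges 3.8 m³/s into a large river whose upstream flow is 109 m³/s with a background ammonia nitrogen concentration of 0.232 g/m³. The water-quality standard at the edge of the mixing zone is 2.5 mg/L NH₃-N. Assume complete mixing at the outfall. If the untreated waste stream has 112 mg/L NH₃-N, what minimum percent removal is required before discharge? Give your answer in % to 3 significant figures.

39.7 %

Mass balance: 2.5·112.8 = 3.8·Cₑ + 109·0.232.
Cₑ = (282 − 25.29) / 3.8 = 67.56 mg/L.
Required removal = 1 − 67.56/112 = 39.68 %.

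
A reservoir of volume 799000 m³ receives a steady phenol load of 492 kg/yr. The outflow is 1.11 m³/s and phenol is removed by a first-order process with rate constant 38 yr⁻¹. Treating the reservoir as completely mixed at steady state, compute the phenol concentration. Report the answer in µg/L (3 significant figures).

7.52 µg/L

Outflow Q = 1.11 m³/s × 3.156e+07 s/yr = 3.503e+07 m³/yr.
Steady-state CSTR mass balance: W = Q·C + k·V·C, so C = W/(Q + kV).
Q + kV = 3.503e+07 + 38·799000 = 6.539e+07 m³/yr.
C = 492/6.539e+07 = 7.524e-06 kg/m³ = 0.007524 mg/L = 7.524 µg/L.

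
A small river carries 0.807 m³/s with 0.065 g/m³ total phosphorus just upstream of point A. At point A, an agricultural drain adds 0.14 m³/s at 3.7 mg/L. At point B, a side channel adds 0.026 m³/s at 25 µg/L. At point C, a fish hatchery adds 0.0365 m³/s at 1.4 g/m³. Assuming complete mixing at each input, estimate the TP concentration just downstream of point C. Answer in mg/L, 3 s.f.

After input A: C = (0.807·0.065 + 0.14·3.7) / 0.947 = 0.6024 mg/L.
25 µg/L = 0.025 mg/L.
After input B: C = (0.947·0.6024 + 0.026·0.025) / 0.973 = 0.587 mg/L.
After input C: C = (0.973·0.587 + 0.0365·1.4) / 1.01 = 0.6163 mg/L.

0.616 mg/L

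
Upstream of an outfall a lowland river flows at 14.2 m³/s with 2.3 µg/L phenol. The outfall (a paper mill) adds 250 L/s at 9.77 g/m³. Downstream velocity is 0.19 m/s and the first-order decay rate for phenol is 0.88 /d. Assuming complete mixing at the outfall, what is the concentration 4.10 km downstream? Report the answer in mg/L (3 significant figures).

250 L/s = 0.25 m³/s.
2.3 µg/L = 0.0023 mg/L.
After complete mixing, C₀ = (0.25·9.77 + 14.2·0.0023) / 14.45 = 0.1713 mg/L.
Travel time t = 4100 m / 0.19 m/s = 2.158e+04 s = 0.2498 d.
C = 0.1713·exp(−0.88·0.2498) = 0.1713·0.8027 = 0.1375 mg/L.

0.137 mg/L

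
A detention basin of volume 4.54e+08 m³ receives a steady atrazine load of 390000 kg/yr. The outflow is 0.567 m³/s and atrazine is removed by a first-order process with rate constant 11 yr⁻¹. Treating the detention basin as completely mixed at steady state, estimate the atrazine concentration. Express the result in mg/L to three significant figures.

0.0778 mg/L

Outflow Q = 0.567 m³/s × 3.156e+07 s/yr = 1.789e+07 m³/yr.
Steady-state CSTR mass balance: W = Q·C + k·V·C, so C = W/(Q + kV).
Q + kV = 1.789e+07 + 11·4.54e+08 = 5.012e+09 m³/yr.
C = 390000/5.012e+09 = 7.781e-05 kg/m³ = 0.07781 mg/L.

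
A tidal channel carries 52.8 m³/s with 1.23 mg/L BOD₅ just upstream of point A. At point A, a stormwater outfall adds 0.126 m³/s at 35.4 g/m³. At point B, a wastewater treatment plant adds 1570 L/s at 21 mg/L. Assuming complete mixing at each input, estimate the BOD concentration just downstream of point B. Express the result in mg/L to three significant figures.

After input A: C = (52.8·1.23 + 0.126·35.4) / 52.93 = 1.311 mg/L.
1570 L/s = 1.57 m³/s.
After input B: C = (52.93·1.311 + 1.57·21) / 54.5 = 1.879 mg/L.

1.88 mg/L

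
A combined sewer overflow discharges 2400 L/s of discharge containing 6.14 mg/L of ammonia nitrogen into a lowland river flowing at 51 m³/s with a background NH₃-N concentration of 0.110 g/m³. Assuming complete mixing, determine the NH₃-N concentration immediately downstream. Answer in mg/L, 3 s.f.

0.381 mg/L

2400 L/s = 2.4 m³/s.
By mass balance at complete mixing, C = (2.4·6.14 + 51·0.11) / (2.4 + 51) = 20.35/53.4 = 0.381 mg/L.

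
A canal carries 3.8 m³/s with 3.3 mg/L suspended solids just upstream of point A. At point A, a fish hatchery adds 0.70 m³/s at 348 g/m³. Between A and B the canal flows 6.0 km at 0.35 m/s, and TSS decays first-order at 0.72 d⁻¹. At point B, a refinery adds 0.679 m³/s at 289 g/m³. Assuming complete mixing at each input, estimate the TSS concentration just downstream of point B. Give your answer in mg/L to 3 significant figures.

After input A: C = (3.8·3.3 + 0.7·348) / 4.5 = 56.92 mg/L.
Over the 6.0 km reach to input B (t = 1.714e+04 s = 0.1984 d), decay gives C = 56.92·exp(−0.72·0.1984) = 49.34 mg/L.
After input B: C = (4.5·49.34 + 0.679·289) / 5.179 = 80.76 mg/L.

80.8 mg/L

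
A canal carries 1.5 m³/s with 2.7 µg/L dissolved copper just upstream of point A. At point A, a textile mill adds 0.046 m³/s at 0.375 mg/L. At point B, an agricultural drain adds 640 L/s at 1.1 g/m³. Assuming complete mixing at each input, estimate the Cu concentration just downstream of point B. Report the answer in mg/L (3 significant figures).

0.332 mg/L

2.7 µg/L = 0.0027 mg/L.
After input A: C = (1.5·0.0027 + 0.046·0.375) / 1.546 = 0.01378 mg/L.
640 L/s = 0.64 m³/s.
After input B: C = (1.546·0.01378 + 0.64·1.1) / 2.186 = 0.3318 mg/L.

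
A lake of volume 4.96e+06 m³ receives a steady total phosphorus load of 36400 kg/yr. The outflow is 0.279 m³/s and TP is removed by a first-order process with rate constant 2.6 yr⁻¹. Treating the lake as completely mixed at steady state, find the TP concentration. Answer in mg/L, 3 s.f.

Outflow Q = 0.279 m³/s × 3.156e+07 s/yr = 8.805e+06 m³/yr.
Steady-state CSTR mass balance: W = Q·C + k·V·C, so C = W/(Q + kV).
Q + kV = 8.805e+06 + 2.6·4.96e+06 = 2.17e+07 m³/yr.
C = 36400/2.17e+07 = 0.001677 kg/m³ = 1.677 mg/L.

1.68 mg/L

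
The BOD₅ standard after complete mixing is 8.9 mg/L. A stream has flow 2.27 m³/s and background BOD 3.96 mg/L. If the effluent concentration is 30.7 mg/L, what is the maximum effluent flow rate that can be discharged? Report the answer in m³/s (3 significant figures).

0.514 m³/s

Mass balance at complete mixing: C_std·(Q_w + Q_r) = Q_w·C_e + Q_r·C_b.
Rearranging, Q_w = Q_r·(C_std − C_b)/(C_e − C_std) = 2.27·(8.9 − 3.96) / (30.7 − 8.9) = 0.5144 m³/s.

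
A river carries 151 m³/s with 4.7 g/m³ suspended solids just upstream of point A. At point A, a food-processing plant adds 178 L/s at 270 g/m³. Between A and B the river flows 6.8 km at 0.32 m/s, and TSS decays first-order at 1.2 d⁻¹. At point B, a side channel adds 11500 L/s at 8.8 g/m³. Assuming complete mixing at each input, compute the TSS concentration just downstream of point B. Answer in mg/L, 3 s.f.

4.09 mg/L

178 L/s = 0.178 m³/s.
After input A: C = (151·4.7 + 0.178·270) / 151.2 = 5.012 mg/L.
Over the 6.8 km reach to input B (t = 2.125e+04 s = 0.2459 d), decay gives C = 5.012·exp(−1.2·0.2459) = 3.731 mg/L.
11500 L/s = 11.5 m³/s.
After input B: C = (151.2·3.731 + 11.5·8.8) / 162.7 = 4.09 mg/L.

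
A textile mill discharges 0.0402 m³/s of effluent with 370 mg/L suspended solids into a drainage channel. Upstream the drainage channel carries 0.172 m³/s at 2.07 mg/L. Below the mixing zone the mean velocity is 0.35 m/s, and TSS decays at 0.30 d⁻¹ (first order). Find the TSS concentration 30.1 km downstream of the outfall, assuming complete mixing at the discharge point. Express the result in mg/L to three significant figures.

53.2 mg/L

After complete mixing, C₀ = (0.0402·370 + 0.172·2.07) / 0.2122 = 71.77 mg/L.
Travel time t = 3.01e+04 m / 0.35 m/s = 8.6e+04 s = 0.9954 d.
C = 71.77·exp(−0.30·0.9954) = 71.77·0.7418 = 53.24 mg/L.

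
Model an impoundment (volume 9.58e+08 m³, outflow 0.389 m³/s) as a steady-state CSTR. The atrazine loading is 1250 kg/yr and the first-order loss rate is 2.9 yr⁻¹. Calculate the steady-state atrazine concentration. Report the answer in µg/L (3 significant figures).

Outflow Q = 0.389 m³/s × 3.156e+07 s/yr = 1.228e+07 m³/yr.
Steady-state CSTR mass balance: W = Q·C + k·V·C, so C = W/(Q + kV).
Q + kV = 1.228e+07 + 2.9·9.58e+08 = 2.79e+09 m³/yr.
C = 1250/2.79e+09 = 4.48e-07 kg/m³ = 0.000448 mg/L = 0.448 µg/L.

0.448 µg/L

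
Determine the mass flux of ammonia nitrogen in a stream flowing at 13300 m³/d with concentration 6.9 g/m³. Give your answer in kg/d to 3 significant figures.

13300 m³/d = 0.1539 m³/s.
Mass flux = Q·C = 0.1539 m³/s × 6.9 g/m³ = 1.062 g/s.
= 1.062 g/s × 86.4 = 91.77 kg/d.

91.8 kg/d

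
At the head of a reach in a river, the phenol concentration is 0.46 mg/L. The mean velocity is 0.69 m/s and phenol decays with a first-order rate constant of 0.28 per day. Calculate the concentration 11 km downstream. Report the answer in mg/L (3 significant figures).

0.437 mg/L

Travel time t = 11 km / 0.69 m/s = 1.1e+04/0.69 = 1.594e+04 s = 0.1845 d.
First-order decay: C = 0.46·exp(−0.28·0.1845) = 0.46·0.9496 = 0.4368 mg/L.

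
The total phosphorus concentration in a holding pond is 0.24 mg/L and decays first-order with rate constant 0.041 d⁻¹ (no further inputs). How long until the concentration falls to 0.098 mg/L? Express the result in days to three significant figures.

t = ln(C₀/C)/k = ln(0.24/0.098)/0.041 = 0.8957/0.041 = 21.85 d.

21.8 d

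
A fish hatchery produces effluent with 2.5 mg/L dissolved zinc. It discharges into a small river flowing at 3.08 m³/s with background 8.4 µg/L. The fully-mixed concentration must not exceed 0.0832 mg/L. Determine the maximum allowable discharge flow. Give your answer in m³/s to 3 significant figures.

0.0953 m³/s

8.4 µg/L = 0.0084 mg/L.
Mass balance at complete mixing: C_std·(Q_w + Q_r) = Q_w·C_e + Q_r·C_b.
Rearranging, Q_w = Q_r·(C_std − C_b)/(C_e − C_std) = 3.08·(0.0832 − 0.0084) / (2.5 − 0.0832) = 0.09533 m³/s.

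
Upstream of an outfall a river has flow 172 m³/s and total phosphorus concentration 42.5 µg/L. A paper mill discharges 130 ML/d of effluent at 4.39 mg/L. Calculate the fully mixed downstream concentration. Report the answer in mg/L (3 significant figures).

130 ML/d = 1.505 m³/s.
42.5 µg/L = 0.0425 mg/L.
By mass balance at complete mixing, C = (1.505·4.39 + 172·0.0425) / (1.505 + 172) = 13.92/173.5 = 0.0802 mg/L.

0.0802 mg/L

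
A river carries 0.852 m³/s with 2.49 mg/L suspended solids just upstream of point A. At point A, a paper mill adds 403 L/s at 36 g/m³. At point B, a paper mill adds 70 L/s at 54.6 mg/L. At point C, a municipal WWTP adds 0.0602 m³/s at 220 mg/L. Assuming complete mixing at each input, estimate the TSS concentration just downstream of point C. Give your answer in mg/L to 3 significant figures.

403 L/s = 0.403 m³/s.
After input A: C = (0.852·2.49 + 0.403·36) / 1.255 = 13.25 mg/L.
70 L/s = 0.07 m³/s.
After input B: C = (1.255·13.25 + 0.07·54.6) / 1.325 = 15.44 mg/L.
After input C: C = (1.325·15.44 + 0.0602·220) / 1.385 = 24.33 mg/L.

24.3 mg/L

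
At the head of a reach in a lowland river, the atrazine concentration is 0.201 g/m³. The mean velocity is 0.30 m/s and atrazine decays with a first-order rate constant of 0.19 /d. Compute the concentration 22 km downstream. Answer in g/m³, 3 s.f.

0.171 g/m³

Travel time t = 22 km / 0.30 m/s = 2.2e+04/0.30 = 7.333e+04 s = 0.8488 d.
First-order decay: C = 0.201·exp(−0.19·0.8488) = 0.201·0.8511 = 0.1711 g/m³.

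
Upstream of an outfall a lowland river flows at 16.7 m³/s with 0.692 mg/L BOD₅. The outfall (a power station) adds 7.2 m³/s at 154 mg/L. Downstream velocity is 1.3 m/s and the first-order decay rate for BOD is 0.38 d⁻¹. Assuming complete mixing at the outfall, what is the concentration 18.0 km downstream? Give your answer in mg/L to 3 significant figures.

44.1 mg/L

After complete mixing, C₀ = (7.2·154 + 16.7·0.692) / 23.9 = 46.88 mg/L.
Travel time t = 1.8e+04 m / 1.3 m/s = 1.385e+04 s = 0.1603 d.
C = 46.88·exp(−0.38·0.1603) = 46.88·0.9409 = 44.11 mg/L.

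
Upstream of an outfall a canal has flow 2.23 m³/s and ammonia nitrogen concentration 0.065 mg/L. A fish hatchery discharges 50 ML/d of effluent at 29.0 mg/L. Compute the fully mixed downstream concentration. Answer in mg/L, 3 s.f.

6.03 mg/L

50 ML/d = 0.5787 m³/s.
Conservation of mass across the mixing zone: C = (0.5787·29 + 2.23·0.065) / (0.5787 + 2.23) = 16.93/2.809 = 6.027 mg/L.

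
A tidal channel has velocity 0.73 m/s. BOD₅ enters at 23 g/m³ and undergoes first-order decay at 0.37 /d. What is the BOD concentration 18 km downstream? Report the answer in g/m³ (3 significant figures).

20.7 g/m³

Travel time t = 18 km / 0.73 m/s = 1.8e+04/0.73 = 2.466e+04 s = 0.2854 d.
First-order decay: C = 23·exp(−0.37·0.2854) = 23·0.8998 = 20.7 g/m³.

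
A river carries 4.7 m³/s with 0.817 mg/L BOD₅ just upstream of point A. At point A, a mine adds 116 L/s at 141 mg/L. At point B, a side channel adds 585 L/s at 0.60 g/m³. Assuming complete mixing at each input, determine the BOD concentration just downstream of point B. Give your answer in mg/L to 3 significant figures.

3.80 mg/L

116 L/s = 0.116 m³/s.
After input A: C = (4.7·0.817 + 0.116·141) / 4.816 = 4.194 mg/L.
585 L/s = 0.585 m³/s.
After input B: C = (4.816·4.194 + 0.585·0.6) / 5.401 = 3.804 mg/L.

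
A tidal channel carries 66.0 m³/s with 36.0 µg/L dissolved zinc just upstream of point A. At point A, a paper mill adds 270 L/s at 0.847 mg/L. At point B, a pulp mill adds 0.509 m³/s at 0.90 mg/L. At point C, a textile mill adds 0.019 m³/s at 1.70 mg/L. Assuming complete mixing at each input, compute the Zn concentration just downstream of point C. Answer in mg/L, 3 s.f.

36.0 µg/L = 0.036 mg/L.
270 L/s = 0.27 m³/s.
After input A: C = (66·0.036 + 0.27·0.847) / 66.27 = 0.0393 mg/L.
After input B: C = (66.27·0.0393 + 0.509·0.9) / 66.78 = 0.04586 mg/L.
After input C: C = (66.78·0.04586 + 0.019·1.7) / 66.8 = 0.04634 mg/L.

0.0463 mg/L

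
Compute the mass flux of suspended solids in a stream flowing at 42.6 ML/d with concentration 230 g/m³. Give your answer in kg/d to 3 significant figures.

42.6 ML/d = 0.4931 m³/s.
Mass flux = Q·C = 0.4931 m³/s × 230 g/m³ = 113.4 g/s.
= 113.4 g/s × 86.4 = 9798 kg/d.

9800 kg/d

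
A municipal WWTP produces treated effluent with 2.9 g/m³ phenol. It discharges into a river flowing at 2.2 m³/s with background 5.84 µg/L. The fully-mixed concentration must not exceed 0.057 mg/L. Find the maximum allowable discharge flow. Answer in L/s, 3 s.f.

39.6 L/s

5.84 µg/L = 0.00584 mg/L.
Mass balance at complete mixing: C_std·(Q_w + Q_r) = Q_w·C_e + Q_r·C_b.
Rearranging, Q_w = Q_r·(C_std − C_b)/(C_e − C_std) = 2.2·(0.057 − 0.00584) / (2.9 − 0.057) = 0.03959 m³/s.
= 39.59 L/s.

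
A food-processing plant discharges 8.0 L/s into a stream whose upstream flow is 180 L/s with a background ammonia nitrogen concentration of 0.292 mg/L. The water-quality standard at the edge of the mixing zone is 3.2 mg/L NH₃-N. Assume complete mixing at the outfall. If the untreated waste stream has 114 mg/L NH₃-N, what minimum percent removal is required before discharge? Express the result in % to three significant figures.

8.0 L/s = 0.008 m³/s.
180 L/s = 0.18 m³/s.
Mass balance: 3.2·0.188 = 0.008·Cₑ + 0.18·0.292.
Cₑ = (0.6016 − 0.05256) / 0.008 = 68.63 mg/L.
Required removal = 1 − 68.63/114 = 39.8 %.

39.8 %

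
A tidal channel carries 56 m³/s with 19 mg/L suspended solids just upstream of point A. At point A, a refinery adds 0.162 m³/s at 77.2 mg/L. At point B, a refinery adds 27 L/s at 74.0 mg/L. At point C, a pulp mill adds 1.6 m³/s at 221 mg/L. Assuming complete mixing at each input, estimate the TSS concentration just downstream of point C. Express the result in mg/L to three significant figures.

After input A: C = (56·19 + 0.162·77.2) / 56.16 = 19.17 mg/L.
27 L/s = 0.027 m³/s.
After input B: C = (56.16·19.17 + 0.027·74) / 56.19 = 19.19 mg/L.
After input C: C = (56.19·19.19 + 1.6·221) / 57.79 = 24.78 mg/L.

24.8 mg/L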